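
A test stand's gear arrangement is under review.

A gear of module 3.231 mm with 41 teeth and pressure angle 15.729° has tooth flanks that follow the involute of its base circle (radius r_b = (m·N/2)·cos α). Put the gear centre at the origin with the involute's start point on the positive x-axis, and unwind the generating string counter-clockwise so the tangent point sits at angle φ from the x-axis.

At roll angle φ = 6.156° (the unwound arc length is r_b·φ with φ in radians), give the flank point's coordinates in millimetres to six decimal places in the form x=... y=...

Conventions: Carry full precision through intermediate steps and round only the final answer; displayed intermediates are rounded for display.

topology: single-mesh involute geometry — m = 3.231, N = 41
pitch radius r_p = m·N/2 = 3.231·41/2 = 66.235500
base radius r_b = r_p·cos α = 66.235500·cos 15.729° = 63.755289
roll angle φ = 6.156° = 0.10744247 rad
x = r_b·(cos φ + φ·sin φ) = 64.122220
y = r_b·(sin φ − φ·cos φ) = 0.026328

x=64.122220 y=0.026328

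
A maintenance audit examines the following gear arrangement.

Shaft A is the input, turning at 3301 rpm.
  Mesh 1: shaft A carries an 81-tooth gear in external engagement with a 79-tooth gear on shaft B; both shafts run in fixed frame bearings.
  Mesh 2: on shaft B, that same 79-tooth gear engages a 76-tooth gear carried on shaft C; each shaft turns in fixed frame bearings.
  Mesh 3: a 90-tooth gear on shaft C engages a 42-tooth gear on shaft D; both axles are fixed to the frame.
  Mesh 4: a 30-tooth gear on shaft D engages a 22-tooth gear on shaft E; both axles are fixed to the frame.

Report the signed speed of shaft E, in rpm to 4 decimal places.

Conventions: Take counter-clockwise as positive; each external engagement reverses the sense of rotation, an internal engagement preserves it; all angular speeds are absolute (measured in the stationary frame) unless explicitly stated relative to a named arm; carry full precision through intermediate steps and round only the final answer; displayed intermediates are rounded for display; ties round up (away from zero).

+10280.3700 rpm

recognized (5 fixed axles, 4 meshes): fixed-axis compound train
mesh 1 [81T→79T]: ω = 3301.0000×81/79 = 3384.5696 rpm, sense flips to −
mesh 2 [79T→76T]: ω = 3384.5696×79/76 = 3518.1711 rpm, sense flips to +
mesh 3 [90T→42T]: ω = 3518.1711×90/42 = 7538.9380 rpm, sense flips to −
mesh 4 [30T→22T]: ω = 7538.9380×30/22 = 10280.3700 rpm, sense flips to +
signed output speed = +10280.3700 rpm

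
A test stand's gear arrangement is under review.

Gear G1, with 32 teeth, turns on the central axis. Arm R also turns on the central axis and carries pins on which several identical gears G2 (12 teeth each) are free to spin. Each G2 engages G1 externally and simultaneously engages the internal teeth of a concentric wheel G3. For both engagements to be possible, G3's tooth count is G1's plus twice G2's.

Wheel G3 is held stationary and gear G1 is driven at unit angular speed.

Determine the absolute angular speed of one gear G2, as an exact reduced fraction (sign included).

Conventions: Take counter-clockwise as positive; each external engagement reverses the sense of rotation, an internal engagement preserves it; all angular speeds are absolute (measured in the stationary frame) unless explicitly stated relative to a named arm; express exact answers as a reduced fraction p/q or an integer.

-4/3

recognized (axles ride arm R): planetary set, 32/12/56 teeth
ring teeth: 32 + 2·12 = 56
32(ω_sun−ω_arm) = −56(ω_ring−ω_arm),  ω_ring = 0, ω_sun = 1
32(1−ω_arm) = −56(0−ω_arm)  ⇒  88·ω_arm = 32  ⇒  ω_arm = 4/11
sun–planet mesh: 32·(1−4/11) = −12·(ω_p−ω_arm)  ⇒  ω_p−ω_arm = -56/33
ω_p = 4/11 − 56/33 = -4/3
exact speed ratio = -4/3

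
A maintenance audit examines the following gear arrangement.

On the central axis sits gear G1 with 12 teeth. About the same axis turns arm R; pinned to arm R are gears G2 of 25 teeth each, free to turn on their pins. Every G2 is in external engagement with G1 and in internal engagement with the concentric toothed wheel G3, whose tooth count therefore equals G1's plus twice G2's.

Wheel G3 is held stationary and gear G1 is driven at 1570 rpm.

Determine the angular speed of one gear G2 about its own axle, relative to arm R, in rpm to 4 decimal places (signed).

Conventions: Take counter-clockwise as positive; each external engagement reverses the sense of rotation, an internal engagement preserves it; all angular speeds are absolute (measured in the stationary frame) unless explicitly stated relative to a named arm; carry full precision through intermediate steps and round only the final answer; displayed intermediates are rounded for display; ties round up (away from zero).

class = planetary set [G3 = 12+2·25 = 62; Willis about the carrier]
normalise by the input: solve with ω_sun = 1, then scale by 1570 rpm
ring teeth: 12 + 2·25 = 62
12(ω_sun−ω_arm) = −62(ω_ring−ω_arm),  ω_ring = 0, ω_sun = 1
12(1−ω_arm) = −62(0−ω_arm)  ⇒  74·ω_arm = 12  ⇒  ω_arm = 6/37
sun–planet mesh: 12·(1−6/37) = −25·(ω_p−ω_arm)  ⇒  ω_p−ω_arm = -372/925
scale: ω_p−ω_arm = -372/925 × 1570 rpm = -631.3946 rpm

-631.3946 rpm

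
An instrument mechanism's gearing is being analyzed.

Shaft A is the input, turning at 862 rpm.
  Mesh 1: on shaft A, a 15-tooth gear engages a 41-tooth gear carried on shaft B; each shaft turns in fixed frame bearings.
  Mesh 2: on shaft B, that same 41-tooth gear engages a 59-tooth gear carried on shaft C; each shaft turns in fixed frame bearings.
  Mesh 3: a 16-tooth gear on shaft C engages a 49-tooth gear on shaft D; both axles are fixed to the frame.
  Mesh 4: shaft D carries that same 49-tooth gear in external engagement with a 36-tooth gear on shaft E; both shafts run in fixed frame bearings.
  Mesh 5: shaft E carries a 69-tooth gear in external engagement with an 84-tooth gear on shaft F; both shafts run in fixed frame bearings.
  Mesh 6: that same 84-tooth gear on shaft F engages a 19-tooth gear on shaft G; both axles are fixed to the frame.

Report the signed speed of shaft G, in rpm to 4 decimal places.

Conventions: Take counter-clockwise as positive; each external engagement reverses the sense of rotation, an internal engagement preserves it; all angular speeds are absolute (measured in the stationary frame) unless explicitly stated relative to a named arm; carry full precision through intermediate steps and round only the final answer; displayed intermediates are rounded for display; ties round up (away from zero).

+353.7199 rpm

recognized (7 fixed axles, 6 meshes): fixed-axis compound train
mesh 1 [15T→41T]: ω = 862.0000×15/41 = 315.3659 rpm, sense flips to −
mesh 2 [41T→59T]: ω = 315.3659×41/59 = 219.1525 rpm, sense flips to +
mesh 3 [16T→49T]: ω = 219.1525×16/49 = 71.5600 rpm, sense flips to −
mesh 4 [49T→36T]: ω = 71.5600×49/36 = 97.4011 rpm, sense flips to +
mesh 5 [69T→84T]: ω = 97.4011×69/84 = 80.0081 rpm, sense flips to −
mesh 6 [84T→19T]: ω = 80.0081×84/19 = 353.7199 rpm, sense flips to +
signed output speed = +353.7199 rpm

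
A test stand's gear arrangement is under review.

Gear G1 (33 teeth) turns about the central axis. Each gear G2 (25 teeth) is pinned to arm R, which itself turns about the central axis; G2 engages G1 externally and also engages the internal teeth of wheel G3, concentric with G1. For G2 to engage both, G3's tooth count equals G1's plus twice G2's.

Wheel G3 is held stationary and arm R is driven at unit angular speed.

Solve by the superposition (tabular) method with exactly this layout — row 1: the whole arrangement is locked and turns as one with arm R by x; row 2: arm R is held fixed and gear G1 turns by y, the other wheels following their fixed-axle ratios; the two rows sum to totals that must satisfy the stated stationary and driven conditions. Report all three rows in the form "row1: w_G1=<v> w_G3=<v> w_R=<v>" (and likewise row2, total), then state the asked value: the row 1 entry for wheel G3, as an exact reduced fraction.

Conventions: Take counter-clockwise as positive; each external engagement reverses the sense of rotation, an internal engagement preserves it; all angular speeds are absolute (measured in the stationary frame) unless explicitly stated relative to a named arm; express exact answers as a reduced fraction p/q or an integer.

row1: w_G1=1 w_G3=1 w_R=1
row2: w_G1=83/33 w_G3=-1 w_R=0
total: w_G1=116/33 w_G3=0 w_R=1
asked value: 1

class = planetary set [G3 = 33+2·25 = 83; Willis about the carrier]
row 1: whole set turns with the arm by x
row 2 — arm fixed, fixed-axis ratios: sun y, ring −(33/83)·y, arm 0
boundary: total ω_ring = x − (33/83)·y = 0 and total ω_arm = x = 1  ⇒  y = 83/33, x = 1
row 2 ring = −(33/83)·83/33 = -1
totals (row 1 + row 2): sun 1 + 83/33 = 116/33, ring 1 + (-1) = 0, arm 1 + 0 = 1
asked cell (row1, ring) = 1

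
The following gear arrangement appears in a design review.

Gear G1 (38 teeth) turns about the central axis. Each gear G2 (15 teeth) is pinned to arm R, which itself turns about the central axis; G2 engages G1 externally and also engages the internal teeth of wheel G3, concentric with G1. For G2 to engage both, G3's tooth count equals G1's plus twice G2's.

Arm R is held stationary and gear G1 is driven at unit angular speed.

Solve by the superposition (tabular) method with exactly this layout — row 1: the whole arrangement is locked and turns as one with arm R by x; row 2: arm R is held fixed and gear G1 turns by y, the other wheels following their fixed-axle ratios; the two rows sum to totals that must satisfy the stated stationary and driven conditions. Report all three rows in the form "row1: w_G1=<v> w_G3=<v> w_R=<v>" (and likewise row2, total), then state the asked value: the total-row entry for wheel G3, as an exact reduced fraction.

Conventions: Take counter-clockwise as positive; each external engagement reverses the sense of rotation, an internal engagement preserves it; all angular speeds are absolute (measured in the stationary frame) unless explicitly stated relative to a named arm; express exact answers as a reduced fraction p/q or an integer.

topology: planetary set — G1 38T / G2 15T / G3 68T, arm = carrier (Willis)
row 1 — lock + rotate with arm: ω_sun = ω_ring = ω_arm = x
row 2 — arm fixed, fixed-axis ratios: sun y, ring −(38/68)·y, arm 0
boundary: total ω_arm = x = 0 and total ω_sun = x + y = 1  ⇒  y = 1, x = 0
row 2 ring = −(38/68)·1 = -19/34
totals (row 1 + row 2): sun 0 + 1 = 1, ring 0 + (-19/34) = -19/34, arm 0 + 0 = 0
asked cell (total, ring) = -19/34

row1: w_G1=0 w_G3=0 w_R=0
row2: w_G1=1 w_G3=-19/34 w_R=0
total: w_G1=1 w_G3=-19/34 w_R=0
asked value: -19/34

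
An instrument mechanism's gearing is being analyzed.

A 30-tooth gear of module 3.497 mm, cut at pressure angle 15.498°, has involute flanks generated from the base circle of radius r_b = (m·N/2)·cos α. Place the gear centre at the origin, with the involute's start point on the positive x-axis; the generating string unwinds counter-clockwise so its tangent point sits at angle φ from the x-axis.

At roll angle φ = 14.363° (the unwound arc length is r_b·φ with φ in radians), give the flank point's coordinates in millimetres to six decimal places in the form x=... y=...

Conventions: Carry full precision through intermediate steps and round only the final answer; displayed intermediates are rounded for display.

x=52.111102 y=0.263764

recognized (one wheel, involute flank): single-mesh tooth geometry, m = 3.497, N = 30
pitch radius r_p = m·N/2 = 3.497·30/2 = 52.455000
base radius r_b = r_p·cos α = 52.455000·cos 15.498° = 50.547725
roll angle φ = 14.363° = 0.25068164 rad
x = r_b·(cos φ + φ·sin φ) = 52.111102
y = r_b·(sin φ − φ·cos φ) = 0.263764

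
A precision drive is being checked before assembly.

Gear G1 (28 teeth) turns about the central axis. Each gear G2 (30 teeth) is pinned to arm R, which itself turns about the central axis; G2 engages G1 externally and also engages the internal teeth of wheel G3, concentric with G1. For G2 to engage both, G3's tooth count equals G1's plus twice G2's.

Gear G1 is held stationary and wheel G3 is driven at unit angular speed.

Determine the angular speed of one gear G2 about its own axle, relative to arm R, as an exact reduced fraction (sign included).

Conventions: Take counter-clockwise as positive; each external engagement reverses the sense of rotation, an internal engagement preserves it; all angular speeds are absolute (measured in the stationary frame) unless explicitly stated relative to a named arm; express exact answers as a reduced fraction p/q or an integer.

class = planetary set [G3 = 28+2·30 = 88; Willis about the carrier]
ring teeth: 28 + 2·30 = 88
28(ω_sun−ω_arm) = −88(ω_ring−ω_arm),  ω_sun = 0, ω_ring = 1
28(0−ω_arm) = −88(1−ω_arm)  ⇒  116·ω_arm = 88  ⇒  ω_arm = 22/29
sun–planet mesh: 28·(0−22/29) = −30·(ω_p−ω_arm)  ⇒  ω_p−ω_arm = 308/435
exact speed ratio = 308/435

308/435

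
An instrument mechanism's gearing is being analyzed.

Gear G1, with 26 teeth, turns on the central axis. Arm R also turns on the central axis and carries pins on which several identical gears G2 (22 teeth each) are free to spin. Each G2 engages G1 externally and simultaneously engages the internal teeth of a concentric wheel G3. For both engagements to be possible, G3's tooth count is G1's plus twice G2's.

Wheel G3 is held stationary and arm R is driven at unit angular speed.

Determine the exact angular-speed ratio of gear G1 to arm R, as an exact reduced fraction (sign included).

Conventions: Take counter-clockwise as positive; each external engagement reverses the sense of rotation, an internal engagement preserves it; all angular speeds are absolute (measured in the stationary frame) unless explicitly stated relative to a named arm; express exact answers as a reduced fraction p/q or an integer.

48/13

class = planetary set [G3 = 26+2·22 = 70; Willis about the carrier]
ring teeth: 26 + 2·22 = 70
26(ω_sun−ω_arm) = −70(ω_ring−ω_arm),  ω_ring = 0, ω_arm = 1
ω_sun = 1 − (70/26)(0−1) = 48/13
ω_out/ω_in = 48/13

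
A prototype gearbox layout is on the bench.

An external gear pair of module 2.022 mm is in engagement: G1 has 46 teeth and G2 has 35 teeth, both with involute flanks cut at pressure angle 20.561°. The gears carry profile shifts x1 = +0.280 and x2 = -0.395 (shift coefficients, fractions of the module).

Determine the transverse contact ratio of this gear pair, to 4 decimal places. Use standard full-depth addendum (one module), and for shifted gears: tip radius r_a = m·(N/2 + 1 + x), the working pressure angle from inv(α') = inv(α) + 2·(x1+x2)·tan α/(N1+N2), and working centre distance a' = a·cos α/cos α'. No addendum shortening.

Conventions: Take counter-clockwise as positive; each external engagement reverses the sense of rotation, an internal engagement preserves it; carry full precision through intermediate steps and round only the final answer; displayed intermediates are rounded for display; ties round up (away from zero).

class = single-mesh tooth geometry [involute pair 46T × 35T, m = 2.022]
base radii: r_b1 = 43.543512, r_b2 = 33.130933
tip radii: r_a1 = 49.094160, r_a2 = 36.608310
inv(α') = inv(20.561°) + 2·(+0.280-0.395)·tan α/(46+35) = 0.01517640  ⇒  α' = 20.11690°
a' = a·cos α / cos α' = 81.8910·cos 20.561°/cos 20.11690° = 81.656051
action lengths: √(r_a1²−r_b1²) = 22.675958, √(r_a2²−r_b2²) = 15.572720
base pitch p_b = π·m·cos α = 5.947651
CR = (22.675958 + 15.572720 − 81.656051·sin 20.11690°)/5.947651 = 1.708937
contact ratio ≈ 1.7089

1.7089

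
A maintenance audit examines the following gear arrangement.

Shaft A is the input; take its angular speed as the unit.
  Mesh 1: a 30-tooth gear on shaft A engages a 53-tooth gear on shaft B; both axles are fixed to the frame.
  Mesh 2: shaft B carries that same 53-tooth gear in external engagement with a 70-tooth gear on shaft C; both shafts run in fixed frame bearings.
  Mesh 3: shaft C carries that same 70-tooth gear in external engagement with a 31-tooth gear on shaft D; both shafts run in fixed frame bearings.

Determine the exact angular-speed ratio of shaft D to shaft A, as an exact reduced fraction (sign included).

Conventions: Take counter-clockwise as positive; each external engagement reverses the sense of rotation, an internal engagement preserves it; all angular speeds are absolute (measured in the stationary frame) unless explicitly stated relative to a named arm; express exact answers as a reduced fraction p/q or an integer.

class = fixed-axis compound train [3 meshes; 3 ratios multiply, 3 sense flips]
mesh 1 [30T→53T]: running ratio 30/53, sense −
mesh 2 [53T→70T]: running ratio 3/7, sense +
mesh 3 [70T→31T]: running ratio 30/31, sense −
ω_out/ω_in = -30/31

-30/31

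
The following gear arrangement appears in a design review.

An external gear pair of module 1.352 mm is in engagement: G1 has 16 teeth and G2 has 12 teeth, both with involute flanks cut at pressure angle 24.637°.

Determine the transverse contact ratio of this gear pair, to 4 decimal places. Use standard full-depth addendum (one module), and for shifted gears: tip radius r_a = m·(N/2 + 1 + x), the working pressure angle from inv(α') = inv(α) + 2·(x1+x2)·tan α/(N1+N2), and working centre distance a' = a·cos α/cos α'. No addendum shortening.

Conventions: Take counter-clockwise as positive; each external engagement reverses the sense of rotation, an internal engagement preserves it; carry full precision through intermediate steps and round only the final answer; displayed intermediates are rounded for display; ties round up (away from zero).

1.3500

single-mesh involute tooth geometry (16T engaging 12T at module 1.352)
base radii: r_b1 = 9.831388, r_b2 = 7.373541
tip radii: r_a1 = 12.168000, r_a2 = 9.464000
no profile shift: α' = α, a' = a
action lengths: √(r_a1²−r_b1²) = 7.169660, √(r_a2²−r_b2²) = 5.932806
base pitch p_b = π·m·cos α = 3.860777
CR = (7.169660 + 5.932806 − 18.928000·sin 24.63700°)/3.860777 = 1.349985
contact ratio ≈ 1.3500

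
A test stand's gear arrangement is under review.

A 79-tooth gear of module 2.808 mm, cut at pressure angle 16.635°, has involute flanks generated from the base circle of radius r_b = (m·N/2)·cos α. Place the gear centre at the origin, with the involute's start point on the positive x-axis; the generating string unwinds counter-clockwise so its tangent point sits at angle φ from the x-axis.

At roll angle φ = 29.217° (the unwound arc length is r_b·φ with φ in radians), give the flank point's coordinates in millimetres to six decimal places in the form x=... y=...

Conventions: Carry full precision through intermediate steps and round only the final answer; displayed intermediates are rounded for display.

topology: single-mesh involute geometry — m = 2.808, N = 79
pitch radius r_p = m·N/2 = 2.808·79/2 = 110.916000
base radius r_b = r_p·cos α = 110.916000·cos 16.635° = 106.273930
roll angle φ = 29.217° = 0.50993285 rad
x = r_b·(cos φ + φ·sin φ) = 119.205875
y = r_b·(sin φ − φ·cos φ) = 4.576244

x=119.205875 y=4.576244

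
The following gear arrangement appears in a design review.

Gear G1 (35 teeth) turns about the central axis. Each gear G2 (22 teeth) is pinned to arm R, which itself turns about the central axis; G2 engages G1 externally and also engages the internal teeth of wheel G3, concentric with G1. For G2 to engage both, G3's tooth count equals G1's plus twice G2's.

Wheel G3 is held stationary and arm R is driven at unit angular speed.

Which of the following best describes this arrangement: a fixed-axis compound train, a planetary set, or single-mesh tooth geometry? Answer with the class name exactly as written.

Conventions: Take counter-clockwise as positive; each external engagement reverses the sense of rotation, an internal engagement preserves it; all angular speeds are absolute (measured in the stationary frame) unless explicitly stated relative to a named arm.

planetary set

class = planetary set [G3 = 35+2·22 = 79; Willis about the carrier]
classification: planetary set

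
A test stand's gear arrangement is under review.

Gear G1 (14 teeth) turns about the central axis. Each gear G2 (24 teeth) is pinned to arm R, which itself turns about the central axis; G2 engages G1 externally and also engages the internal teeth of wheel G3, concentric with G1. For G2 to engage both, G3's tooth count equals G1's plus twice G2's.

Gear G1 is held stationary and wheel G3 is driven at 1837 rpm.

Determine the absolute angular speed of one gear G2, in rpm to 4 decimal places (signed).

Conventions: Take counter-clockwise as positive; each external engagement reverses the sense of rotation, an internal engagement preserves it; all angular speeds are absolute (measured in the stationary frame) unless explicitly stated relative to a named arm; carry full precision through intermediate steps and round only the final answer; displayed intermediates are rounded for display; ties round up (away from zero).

planetary set (14T centre, 24T on arm, 62T internal) — Willis relation
normalise by the input: solve with ω_ring = 1, then scale by 1837 rpm
ring teeth: 14 + 2·24 = 62
14(ω_sun−ω_arm) = −62(ω_ring−ω_arm),  ω_sun = 0, ω_ring = 1
14(0−ω_arm) = −62(1−ω_arm)  ⇒  76·ω_arm = 62  ⇒  ω_arm = 31/38
sun–planet mesh: 14·(0−31/38) = −24·(ω_p−ω_arm)  ⇒  ω_p−ω_arm = 217/456
ω_p = 31/38 + 217/456 = 31/24
scale: ω_p = 31/24 × 1837 rpm = +2372.7917 rpm

+2372.7917 rpm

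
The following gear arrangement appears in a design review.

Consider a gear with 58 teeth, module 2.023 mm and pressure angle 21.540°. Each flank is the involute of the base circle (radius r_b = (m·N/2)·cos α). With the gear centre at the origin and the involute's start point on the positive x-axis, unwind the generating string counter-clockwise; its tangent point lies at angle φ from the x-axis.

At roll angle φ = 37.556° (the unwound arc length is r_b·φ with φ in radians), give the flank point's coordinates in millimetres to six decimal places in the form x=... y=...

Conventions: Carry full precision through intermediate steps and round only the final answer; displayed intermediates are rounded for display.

single-mesh involute tooth geometry (58T wheel at module 2.023)
pitch radius r_p = m·N/2 = 2.023·58/2 = 58.667000
base radius r_b = r_p·cos α = 58.667000·cos 21.540° = 54.569783
roll angle φ = 37.556° = 0.65547585 rad
x = r_b·(cos φ + φ·sin φ) = 65.063250
y = r_b·(sin φ − φ·cos φ) = 4.905979

x=65.063250 y=4.905979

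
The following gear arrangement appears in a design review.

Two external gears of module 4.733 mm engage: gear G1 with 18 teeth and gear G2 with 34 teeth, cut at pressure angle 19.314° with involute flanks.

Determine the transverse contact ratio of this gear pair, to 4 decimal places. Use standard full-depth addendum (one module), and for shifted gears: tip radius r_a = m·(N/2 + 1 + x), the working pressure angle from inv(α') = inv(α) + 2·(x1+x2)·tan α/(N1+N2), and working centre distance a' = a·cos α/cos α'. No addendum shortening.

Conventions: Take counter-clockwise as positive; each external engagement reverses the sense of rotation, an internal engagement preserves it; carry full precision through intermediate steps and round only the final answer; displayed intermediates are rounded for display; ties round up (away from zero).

single-mesh involute tooth geometry (18T engaging 34T at module 4.733)
base radii: r_b1 = 40.199648, r_b2 = 75.932668
tip radii: r_a1 = 47.330000, r_a2 = 85.194000
no profile shift: α' = α, a' = a
action lengths: √(r_a1²−r_b1²) = 24.982338, √(r_a2²−r_b2²) = 38.629620
base pitch p_b = π·m·cos α = 14.032324
CR = (24.982338 + 38.629620 − 123.058000·sin 19.31400°)/14.032324 = 1.632740
contact ratio ≈ 1.6327

1.6327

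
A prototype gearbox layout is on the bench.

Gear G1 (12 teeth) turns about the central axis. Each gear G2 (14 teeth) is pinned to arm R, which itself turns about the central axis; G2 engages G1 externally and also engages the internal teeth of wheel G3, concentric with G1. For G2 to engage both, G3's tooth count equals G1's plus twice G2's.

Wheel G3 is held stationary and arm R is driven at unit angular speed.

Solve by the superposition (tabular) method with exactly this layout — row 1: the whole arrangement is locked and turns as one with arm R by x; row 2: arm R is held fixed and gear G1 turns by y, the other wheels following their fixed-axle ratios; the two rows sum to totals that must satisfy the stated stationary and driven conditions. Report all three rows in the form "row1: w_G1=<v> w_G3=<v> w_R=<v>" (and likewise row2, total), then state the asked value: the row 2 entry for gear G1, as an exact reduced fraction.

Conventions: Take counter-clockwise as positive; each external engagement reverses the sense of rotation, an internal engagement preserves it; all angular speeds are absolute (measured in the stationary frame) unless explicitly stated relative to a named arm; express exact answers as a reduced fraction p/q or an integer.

row1: w_G1=1 w_G3=1 w_R=1
row2: w_G1=10/3 w_G3=-1 w_R=0
total: w_G1=13/3 w_G3=0 w_R=1
asked value: 10/3

topology: planetary set — G1 12T / G2 14T / G3 40T, arm = carrier (Willis)
row 1 (train locked, turned with arm): all members turn x
row 2 — arm fixed, fixed-axis ratios: sun y, ring −(12/40)·y, arm 0
boundary: total ω_ring = x − (12/40)·y = 0 and total ω_arm = x = 1  ⇒  y = 10/3, x = 1
row 2 ring = −(12/40)·10/3 = -1
totals (row 1 + row 2): sun 1 + 10/3 = 13/3, ring 1 + (-1) = 0, arm 1 + 0 = 1
asked cell (row2, sun) = 10/3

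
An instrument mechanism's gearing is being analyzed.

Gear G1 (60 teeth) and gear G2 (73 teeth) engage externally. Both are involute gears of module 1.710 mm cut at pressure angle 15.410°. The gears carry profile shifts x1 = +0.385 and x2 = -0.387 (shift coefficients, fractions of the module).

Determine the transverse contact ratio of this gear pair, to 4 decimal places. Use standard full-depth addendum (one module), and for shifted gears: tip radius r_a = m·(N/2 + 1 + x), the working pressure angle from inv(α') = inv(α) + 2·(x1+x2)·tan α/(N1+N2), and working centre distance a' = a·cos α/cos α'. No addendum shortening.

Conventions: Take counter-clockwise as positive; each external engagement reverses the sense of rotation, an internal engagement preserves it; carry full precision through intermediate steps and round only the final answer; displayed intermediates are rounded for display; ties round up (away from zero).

topology: single-mesh involute geometry — m = 1.710, 60T/73T pair
base radii: r_b1 = 49.455716, r_b2 = 60.171121
tip radii: r_a1 = 53.668350, r_a2 = 63.463230
inv(α') = inv(15.410°) + 2·(+0.385-0.387)·tan α/(60+73) = 0.00667015  ⇒  α' = 15.40375°
a' = a·cos α / cos α' = 113.7150·cos 15.410°/cos 15.40375° = 113.711579
action lengths: √(r_a1²−r_b1²) = 20.842840, √(r_a2²−r_b2²) = 20.174681
base pitch p_b = π·m·cos α = 5.178990
CR = (20.842840 + 20.174681 − 113.711579·sin 15.40375°)/5.178990 = 2.087965
contact ratio ≈ 2.0880

2.0880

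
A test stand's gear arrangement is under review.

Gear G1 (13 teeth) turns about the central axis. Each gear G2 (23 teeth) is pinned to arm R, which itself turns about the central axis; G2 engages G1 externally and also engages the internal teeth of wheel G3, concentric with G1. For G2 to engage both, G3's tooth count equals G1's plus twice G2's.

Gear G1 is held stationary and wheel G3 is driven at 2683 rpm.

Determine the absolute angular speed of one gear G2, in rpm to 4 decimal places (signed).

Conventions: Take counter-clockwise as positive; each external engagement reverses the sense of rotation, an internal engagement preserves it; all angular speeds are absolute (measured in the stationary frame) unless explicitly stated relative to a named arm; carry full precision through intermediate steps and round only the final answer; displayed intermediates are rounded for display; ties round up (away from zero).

topology: planetary set — G1 13T / G2 23T / G3 59T, arm = carrier (Willis)
normalise by the input: solve with ω_ring = 1, then scale by 2683 rpm
ring teeth: 13 + 2·23 = 59
13(ω_sun−ω_arm) = −59(ω_ring−ω_arm),  ω_sun = 0, ω_ring = 1
13(0−ω_arm) = −59(1−ω_arm)  ⇒  72·ω_arm = 59  ⇒  ω_arm = 59/72
sun–planet mesh: 13·(0−59/72) = −23·(ω_p−ω_arm)  ⇒  ω_p−ω_arm = 767/1656
ω_p = 59/72 + 767/1656 = 59/46
scale: ω_p = 59/46 × 2683 rpm = +3441.2391 rpm

+3441.2391 rpm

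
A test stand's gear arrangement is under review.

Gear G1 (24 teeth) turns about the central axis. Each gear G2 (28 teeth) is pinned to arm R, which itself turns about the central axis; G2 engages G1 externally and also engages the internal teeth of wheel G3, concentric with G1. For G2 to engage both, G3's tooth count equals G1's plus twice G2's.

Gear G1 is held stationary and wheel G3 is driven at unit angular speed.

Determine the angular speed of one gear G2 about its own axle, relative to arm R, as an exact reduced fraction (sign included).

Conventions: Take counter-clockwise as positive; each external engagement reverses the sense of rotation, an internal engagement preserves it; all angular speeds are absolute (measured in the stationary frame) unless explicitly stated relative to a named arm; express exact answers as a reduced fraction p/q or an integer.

recognized (axles ride arm R): planetary set, 24/28/80 teeth
ring teeth: 24 + 2·28 = 80
24(ω_sun−ω_arm) = −80(ω_ring−ω_arm),  ω_sun = 0, ω_ring = 1
24(0−ω_arm) = −80(1−ω_arm)  ⇒  104·ω_arm = 80  ⇒  ω_arm = 10/13
sun–planet mesh: 24·(0−10/13) = −28·(ω_p−ω_arm)  ⇒  ω_p−ω_arm = 60/91
exact speed ratio = 60/91

60/91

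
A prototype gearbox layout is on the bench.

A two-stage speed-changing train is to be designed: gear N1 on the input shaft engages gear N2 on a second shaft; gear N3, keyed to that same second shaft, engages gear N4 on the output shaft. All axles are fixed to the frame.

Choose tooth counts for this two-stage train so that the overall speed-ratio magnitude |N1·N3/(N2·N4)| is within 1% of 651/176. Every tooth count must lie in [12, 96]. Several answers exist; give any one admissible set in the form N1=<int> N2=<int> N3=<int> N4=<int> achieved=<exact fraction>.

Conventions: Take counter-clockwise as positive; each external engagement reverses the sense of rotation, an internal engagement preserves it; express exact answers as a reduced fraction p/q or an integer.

topology: fixed-axis compound train — 2 stages, target 651/176
target = 651/176 in lowest terms: an exact hit needs N1·N3 = k·651 and N2·N4 = k·176 for one integer k, every count in [12, 96]; additionally prefer no 1:1 stage (N1 ≠ N2, N3 ≠ N4)
k = 1: no 1:1-free in-range split of k·651 and k·176 into factor pairs; take k = 2
k = 2: N1·N3 = 1302 = 14·93, N2·N4 = 352 = 16·22
achieved = 14·93/(16·22) = 651/176; |achieved − target| = 0 ≤ 651/17600 ✓

N1=14 N2=16 N3=93 N4=22 achieved=651/176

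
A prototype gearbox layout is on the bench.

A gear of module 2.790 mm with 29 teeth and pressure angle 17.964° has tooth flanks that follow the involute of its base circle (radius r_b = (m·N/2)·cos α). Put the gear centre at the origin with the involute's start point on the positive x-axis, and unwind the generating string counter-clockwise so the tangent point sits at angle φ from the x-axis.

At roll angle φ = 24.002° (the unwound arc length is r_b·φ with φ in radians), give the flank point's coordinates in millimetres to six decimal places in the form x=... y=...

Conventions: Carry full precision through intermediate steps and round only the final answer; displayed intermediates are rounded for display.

x=41.712790 y=0.926573

recognized (one wheel, involute flank): single-mesh tooth geometry, m = 2.790, N = 29
pitch radius r_p = m·N/2 = 2.790·29/2 = 40.455000
base radius r_b = r_p·cos α = 40.455000·cos 17.964° = 38.482839
roll angle φ = 24.002° = 0.41891393 rad
x = r_b·(cos φ + φ·sin φ) = 41.712790
y = r_b·(sin φ − φ·cos φ) = 0.926573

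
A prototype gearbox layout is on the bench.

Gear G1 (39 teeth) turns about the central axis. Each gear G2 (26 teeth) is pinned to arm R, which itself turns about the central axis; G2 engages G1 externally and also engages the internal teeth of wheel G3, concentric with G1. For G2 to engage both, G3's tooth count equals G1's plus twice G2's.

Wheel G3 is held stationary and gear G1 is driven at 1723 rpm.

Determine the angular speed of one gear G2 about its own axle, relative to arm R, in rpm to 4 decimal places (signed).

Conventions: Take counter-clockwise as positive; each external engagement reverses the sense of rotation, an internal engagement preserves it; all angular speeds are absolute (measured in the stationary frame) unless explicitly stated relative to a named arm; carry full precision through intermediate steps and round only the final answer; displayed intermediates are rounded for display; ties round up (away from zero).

planetary set (39T centre, 26T on arm, 91T internal) — Willis relation
normalise by the input: solve with ω_sun = 1, then scale by 1723 rpm
ring teeth: 39 + 2·26 = 91
39(ω_sun−ω_arm) = −91(ω_ring−ω_arm),  ω_ring = 0, ω_sun = 1
39(1−ω_arm) = −91(0−ω_arm)  ⇒  130·ω_arm = 39  ⇒  ω_arm = 3/10
sun–planet mesh: 39·(1−3/10) = −26·(ω_p−ω_arm)  ⇒  ω_p−ω_arm = -21/20
scale: ω_p−ω_arm = -21/20 × 1723 rpm = -1809.1500 rpm

-1809.1500 rpm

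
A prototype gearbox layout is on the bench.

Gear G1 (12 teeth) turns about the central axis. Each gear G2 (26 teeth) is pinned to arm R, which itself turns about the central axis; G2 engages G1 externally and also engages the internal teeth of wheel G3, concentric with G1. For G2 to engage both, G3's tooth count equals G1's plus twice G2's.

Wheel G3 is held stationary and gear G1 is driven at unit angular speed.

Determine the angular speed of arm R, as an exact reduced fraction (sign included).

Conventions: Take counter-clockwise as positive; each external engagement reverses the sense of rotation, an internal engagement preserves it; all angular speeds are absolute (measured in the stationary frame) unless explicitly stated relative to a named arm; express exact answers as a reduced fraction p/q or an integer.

class = planetary set [G3 = 12+2·26 = 64; Willis about the carrier]
ring teeth: 12 + 2·26 = 64
12(ω_sun−ω_arm) = −64(ω_ring−ω_arm),  ω_ring = 0, ω_sun = 1
12(1−ω_arm) = −64(0−ω_arm)  ⇒  76·ω_arm = 12  ⇒  ω_arm = 3/19
exact speed ratio = 3/19

3/19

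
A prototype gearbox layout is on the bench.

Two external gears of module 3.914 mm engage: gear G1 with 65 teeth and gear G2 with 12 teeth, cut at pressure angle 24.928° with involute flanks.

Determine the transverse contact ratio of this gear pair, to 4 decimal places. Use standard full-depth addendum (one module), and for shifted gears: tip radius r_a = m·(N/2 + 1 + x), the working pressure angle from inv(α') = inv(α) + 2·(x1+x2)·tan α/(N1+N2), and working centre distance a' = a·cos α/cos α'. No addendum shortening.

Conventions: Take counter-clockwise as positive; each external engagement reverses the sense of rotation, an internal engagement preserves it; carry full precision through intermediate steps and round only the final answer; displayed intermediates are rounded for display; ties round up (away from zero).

class = single-mesh tooth geometry [involute pair 65T × 12T, m = 3.914]
base radii: r_b1 = 115.354347, r_b2 = 21.296187
tip radii: r_a1 = 131.119000, r_a2 = 27.398000
no profile shift: α' = α, a' = a
action lengths: √(r_a1²−r_b1²) = 62.334315, √(r_a2²−r_b2²) = 17.237251
base pitch p_b = π·m·cos α = 11.150657
CR = (62.334315 + 17.237251 − 150.689000·sin 24.92800°)/11.150657 = 1.440212
contact ratio ≈ 1.4402

1.4402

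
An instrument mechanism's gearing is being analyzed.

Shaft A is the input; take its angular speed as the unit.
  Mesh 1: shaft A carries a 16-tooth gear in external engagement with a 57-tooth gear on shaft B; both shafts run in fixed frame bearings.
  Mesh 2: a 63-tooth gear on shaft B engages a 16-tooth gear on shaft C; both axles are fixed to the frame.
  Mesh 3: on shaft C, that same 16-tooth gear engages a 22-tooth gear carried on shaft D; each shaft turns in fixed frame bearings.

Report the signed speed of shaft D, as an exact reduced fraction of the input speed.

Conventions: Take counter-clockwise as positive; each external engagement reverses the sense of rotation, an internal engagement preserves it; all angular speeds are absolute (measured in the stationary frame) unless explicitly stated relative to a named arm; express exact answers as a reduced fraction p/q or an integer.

-168/209

3-mesh fixed-axis compound train (all bearings frame-fixed)
mesh 1 [16T→57T]: |ω|/ω_in = 1×16/57 = 16/57, sense flips to −
mesh 2 [63T→16T]: |ω|/ω_in = (16/57)×63/16 = 21/19, sense flips to +
mesh 3 [16T→22T]: |ω|/ω_in = (21/19)×16/22 = 168/209, sense flips to −
signed output speed (× input speed) = -168/209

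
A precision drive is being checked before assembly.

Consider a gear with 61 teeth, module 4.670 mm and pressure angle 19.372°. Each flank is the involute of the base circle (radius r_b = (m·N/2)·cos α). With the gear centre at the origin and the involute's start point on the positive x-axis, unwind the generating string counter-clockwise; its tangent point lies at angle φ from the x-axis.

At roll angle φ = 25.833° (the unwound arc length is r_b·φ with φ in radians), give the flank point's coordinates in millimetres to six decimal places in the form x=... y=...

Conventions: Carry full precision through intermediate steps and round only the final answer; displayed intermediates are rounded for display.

x=147.342497 y=4.022413

recognized (one wheel, involute flank): single-mesh tooth geometry, m = 4.670, N = 61
pitch radius r_p = m·N/2 = 4.670·61/2 = 142.435000
base radius r_b = r_p·cos α = 142.435000·cos 19.372° = 134.371024
roll angle φ = 25.833° = 0.45087091 rad
x = r_b·(cos φ + φ·sin φ) = 147.342497
y = r_b·(sin φ − φ·cos φ) = 4.022413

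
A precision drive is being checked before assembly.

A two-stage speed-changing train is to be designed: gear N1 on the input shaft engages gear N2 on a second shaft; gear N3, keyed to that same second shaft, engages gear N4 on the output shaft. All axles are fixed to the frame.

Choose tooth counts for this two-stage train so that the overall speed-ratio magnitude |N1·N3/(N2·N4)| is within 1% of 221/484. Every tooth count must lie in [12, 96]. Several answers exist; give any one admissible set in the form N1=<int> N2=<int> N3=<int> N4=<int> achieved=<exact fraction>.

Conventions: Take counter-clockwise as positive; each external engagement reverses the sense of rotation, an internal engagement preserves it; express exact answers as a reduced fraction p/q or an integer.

design class (target 221/484): fixed-axis compound train
target = 221/484 in lowest terms: an exact hit needs N1·N3 = k·221 and N2·N4 = k·484 for one integer k, every count in [12, 96]; additionally prefer no 1:1 stage (N1 ≠ N2, N3 ≠ N4)
k = 1: N1·N3 = 221 = 13·17, N2·N4 = 484 = 22·22
achieved = 13·17/(22·22) = 221/484; |achieved − target| = 0 ≤ 221/48400 ✓

N1=13 N2=22 N3=17 N4=22 achieved=221/484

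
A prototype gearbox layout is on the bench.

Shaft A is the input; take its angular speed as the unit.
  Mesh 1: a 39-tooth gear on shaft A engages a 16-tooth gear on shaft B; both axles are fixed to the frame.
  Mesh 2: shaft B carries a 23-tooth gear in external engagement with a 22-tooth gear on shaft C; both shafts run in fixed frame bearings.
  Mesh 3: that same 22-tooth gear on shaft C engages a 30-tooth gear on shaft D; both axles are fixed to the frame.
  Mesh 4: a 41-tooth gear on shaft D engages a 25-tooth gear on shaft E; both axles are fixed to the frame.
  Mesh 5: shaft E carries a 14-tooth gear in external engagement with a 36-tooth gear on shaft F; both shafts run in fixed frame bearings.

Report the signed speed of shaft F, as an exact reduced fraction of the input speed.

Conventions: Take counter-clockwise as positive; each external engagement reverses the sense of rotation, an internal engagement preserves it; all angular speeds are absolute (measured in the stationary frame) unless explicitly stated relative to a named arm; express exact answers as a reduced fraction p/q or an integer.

-85813/72000

5-mesh fixed-axis compound train (all bearings frame-fixed)
mesh 1 [39T→16T]: |ω|/ω_in = 1×39/16 = 39/16, sense flips to −
mesh 2 [23T→22T]: |ω|/ω_in = (39/16)×23/22 = 897/352, sense flips to +
mesh 3 [22T→30T]: |ω|/ω_in = (897/352)×22/30 = 299/160, sense flips to −
mesh 4 [41T→25T]: |ω|/ω_in = (299/160)×41/25 = 12259/4000, sense flips to +
mesh 5 [14T→36T]: |ω|/ω_in = (12259/4000)×14/36 = 85813/72000, sense flips to −
signed output speed (× input speed) = -85813/72000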